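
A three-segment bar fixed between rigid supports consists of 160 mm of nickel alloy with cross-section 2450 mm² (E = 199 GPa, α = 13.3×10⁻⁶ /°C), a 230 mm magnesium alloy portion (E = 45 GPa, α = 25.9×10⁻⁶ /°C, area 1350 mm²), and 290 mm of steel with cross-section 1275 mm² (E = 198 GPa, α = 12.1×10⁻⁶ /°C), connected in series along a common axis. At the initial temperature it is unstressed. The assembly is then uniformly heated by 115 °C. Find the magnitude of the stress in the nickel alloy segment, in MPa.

σ ≈ 103 MPa (compressive)

With the walls removed the bar would change length by δ_free = Σ αᵢΔT Lᵢ = 13.3×10⁻⁶×115×160 + 25.9×10⁻⁶×115×230 + 12.1×10⁻⁶×115×290 = 1.333 mm.
The rigid supports impose zero overall length change; the single axial force P common to all segments must satisfy P Σ Lᵢ/(AᵢEᵢ) = δ_free.
Σ Lᵢ/(AᵢEᵢ) = 160/(2450×199×10³) + 230/(1350×45×10³) + 290/(1275×198×10³) = 5.263×10⁻⁶ mm/N.
Hence P = δ_free / Σ(L/AE) = 1.333/5.263×10⁻⁶ = 253.3 kN (compressive).
σ_{nickel alloy} = P / A = 253300 / 2450 = 103.4 MPa.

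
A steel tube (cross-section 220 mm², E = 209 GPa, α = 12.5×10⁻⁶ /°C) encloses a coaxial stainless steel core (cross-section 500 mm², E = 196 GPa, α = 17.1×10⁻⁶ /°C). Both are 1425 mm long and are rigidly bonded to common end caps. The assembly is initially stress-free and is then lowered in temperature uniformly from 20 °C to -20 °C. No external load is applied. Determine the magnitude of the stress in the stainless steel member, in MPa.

σ ≈ 11.5 MPa (tensile)

The stainless steel has the larger α, so on cooling it would change length more than the steel if both were free. The rigid plates force a common final length, so the stainless steel is put into tension and the steel into compression, with equal and opposite forces P (no external load).
Setting the final lengths equal and cancelling L: (α₁ − α₂)ΔT = P/(A₁E₁) + P/(A₂E₂).
|α₁ − α₂|·ΔT = 4.6×10⁻⁶ × 40 = 0.000184.
1/(A₁E₁) + 1/(A₂E₂) = 1/(220×209×10³) + 1/(500×196×10³) = 3.195×10⁻⁸ N⁻¹.
So P = 0.000184 / 3.195×10⁻⁸ = 5.759 kN.
σ_{stainless steel} = P/A₂ = 5759/500 = 11.52 MPa, tensile.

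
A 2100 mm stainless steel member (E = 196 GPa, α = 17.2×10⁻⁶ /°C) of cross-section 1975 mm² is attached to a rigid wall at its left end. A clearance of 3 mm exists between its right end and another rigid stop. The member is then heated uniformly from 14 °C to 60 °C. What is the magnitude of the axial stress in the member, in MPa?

If the wall were absent the member would grow by αΔT L = 17.2×10⁻⁶ × 46 × 2100 = 1.662 mm.
Since δ_free = 1.66 mm is less than the 3 mm gap, the member never touches the wall. No axial force develops.

σ ≈ 0 MPa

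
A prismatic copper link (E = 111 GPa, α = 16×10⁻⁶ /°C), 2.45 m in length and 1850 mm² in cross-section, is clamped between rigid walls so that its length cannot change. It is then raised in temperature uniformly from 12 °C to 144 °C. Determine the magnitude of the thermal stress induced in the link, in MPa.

σ ≈ 234 MPa (compressive)

Because both ends are immovable the net strain is zero, and the suppressed thermal strain is αΔT = 16×10⁻⁶ × 132 = 2112×10⁻⁶.
σ = EαΔT = 111×10³ × 16×10⁻⁶ × 132 = 234.4 MPa (compressive; the link is trying to expand).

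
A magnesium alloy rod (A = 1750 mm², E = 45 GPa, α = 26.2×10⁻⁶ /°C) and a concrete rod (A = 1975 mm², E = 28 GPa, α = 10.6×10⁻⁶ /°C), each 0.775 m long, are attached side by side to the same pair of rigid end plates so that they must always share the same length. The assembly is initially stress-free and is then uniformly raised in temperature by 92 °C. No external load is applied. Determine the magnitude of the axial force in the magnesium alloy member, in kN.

P ≈ 46.6 kN (compressive in the magnesium alloy)

Both members must finish at the same length. With the larger α, the magnesium alloy tends to over-expand; the plates restrain it, putting the magnesium alloy in compression and the concrete in tension. With no external load the two internal forces are equal and opposite, magnitude P.
Setting the final lengths equal and cancelling L: (α₁ − α₂)ΔT = P/(A₁E₁) + P/(A₂E₂).
|α₁ − α₂|·ΔT = 15.6×10⁻⁶ × 92 = 0.001435.
1/(A₁E₁) + 1/(A₂E₂) = 1/(1750×45×10³) + 1/(1975×28×10³) = 3.078×10⁻⁸ N⁻¹.
So P = 0.001435 / 3.078×10⁻⁸ = 46.63 kN.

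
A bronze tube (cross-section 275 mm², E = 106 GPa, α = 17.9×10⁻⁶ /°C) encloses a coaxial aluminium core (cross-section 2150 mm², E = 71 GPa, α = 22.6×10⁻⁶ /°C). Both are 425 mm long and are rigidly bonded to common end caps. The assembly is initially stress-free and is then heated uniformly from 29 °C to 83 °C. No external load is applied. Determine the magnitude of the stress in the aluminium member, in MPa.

The aluminium has the larger α, so on heating it would change length more than the bronze if both were free. The rigid plates force a common final length, so the aluminium is put into compression and the bronze into tension, with equal and opposite forces P (no external load).
Setting the final lengths equal and cancelling L: (α₁ − α₂)ΔT = P/(A₁E₁) + P/(A₂E₂).
|α₁ − α₂|·ΔT = 4.7×10⁻⁶ × 54 = 0.0002538.
1/(A₁E₁) + 1/(A₂E₂) = 1/(275×106×10³) + 1/(2150×71×10³) = 4.086×10⁻⁸ N⁻¹.
So P = 0.0002538 / 4.086×10⁻⁸ = 6.212 kN.
σ_{aluminium} = P/A₂ = 6212/2150 = 2.889 MPa, compressive.

σ ≈ 2.89 MPa (compressive)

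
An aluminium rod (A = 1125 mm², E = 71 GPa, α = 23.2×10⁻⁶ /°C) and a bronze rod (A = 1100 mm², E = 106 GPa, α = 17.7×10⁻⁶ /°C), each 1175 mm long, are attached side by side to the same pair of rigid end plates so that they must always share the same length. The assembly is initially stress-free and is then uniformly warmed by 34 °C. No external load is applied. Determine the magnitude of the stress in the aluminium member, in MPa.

Both members must finish at the same length. With the larger α, the aluminium tends to over-expand; the plates restrain it, putting the aluminium in compression and the bronze in tension. With no external load the two internal forces are equal and opposite, magnitude P.
Equating the net (thermal + elastic) strains gives |α₁ − α₂|·ΔT = P·[1/(A₁E₁) + 1/(A₂E₂)].
|α₁ − α₂|·ΔT = 5.5×10⁻⁶ × 34 = 0.000187.
1/(A₁E₁) + 1/(A₂E₂) = 1/(1125×71×10³) + 1/(1100×106×10³) = 2.11×10⁻⁸ N⁻¹.
So P = 0.000187 / 2.11×10⁻⁸ = 8.864 kN.
σ_{aluminium} = P/A₁ = 8864/1125 = 7.879 MPa, compressive.

σ ≈ 7.88 MPa (compressive)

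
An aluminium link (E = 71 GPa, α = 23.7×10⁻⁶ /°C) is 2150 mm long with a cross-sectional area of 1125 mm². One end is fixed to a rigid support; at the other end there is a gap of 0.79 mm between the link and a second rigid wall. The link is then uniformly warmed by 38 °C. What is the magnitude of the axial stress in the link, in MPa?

Free thermal elongation = αΔT L = 23.7×10⁻⁶ × 38 × 2150 = 1.936 mm.
The gap closes (δ_free > 0.79 mm) and the wall then resists a further 1.936 − 0.79 = 1.146 mm of expansion.
So σ = E(δ_free − g)/L = 71×10³ × 1.146/2150 = 37.85 MPa.

σ ≈ 37.9 MPa (compressive)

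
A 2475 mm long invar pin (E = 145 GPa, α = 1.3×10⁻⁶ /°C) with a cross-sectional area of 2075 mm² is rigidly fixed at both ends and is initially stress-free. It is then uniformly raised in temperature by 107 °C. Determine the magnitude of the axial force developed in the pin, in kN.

P ≈ 41.9 kN (compressive)

With zero net strain, σ = E·αΔT = 145 GPa × 1.3×10⁻⁶ × 107 = 20.17 MPa.
P = AEαΔT = 2075 × 145×10³ × 1.3×10⁻⁶ × 107 = 41.85 kN (compressive).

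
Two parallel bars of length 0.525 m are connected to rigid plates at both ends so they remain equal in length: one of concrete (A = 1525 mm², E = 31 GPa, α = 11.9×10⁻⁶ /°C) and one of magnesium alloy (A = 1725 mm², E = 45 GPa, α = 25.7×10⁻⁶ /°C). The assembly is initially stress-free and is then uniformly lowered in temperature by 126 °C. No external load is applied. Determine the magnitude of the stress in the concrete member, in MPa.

Both members must finish at the same length. With the larger α, the magnesium alloy tends to over-contract; the plates restrain it, putting the magnesium alloy in tension and the concrete in compression. With no external load the two internal forces are equal and opposite, magnitude P.
Compatibility of the two members (thermal + elastic change equal): (α₁ − α₂)ΔT = P·[1/(A₁E₁) + 1/(A₂E₂)].
|α₁ − α₂|·ΔT = 13.8×10⁻⁶ × 126 = 0.001739.
1/(A₁E₁) + 1/(A₂E₂) = 1/(1525×31×10³) + 1/(1725×45×10³) = 3.404×10⁻⁸ N⁻¹.
So P = 0.001739 / 3.404×10⁻⁸ = 51.09 kN.
σ_{concrete} = P/A₁ = 51090/1525 = 33.5 MPa, compressive.

σ ≈ 33.5 MPa (compressive)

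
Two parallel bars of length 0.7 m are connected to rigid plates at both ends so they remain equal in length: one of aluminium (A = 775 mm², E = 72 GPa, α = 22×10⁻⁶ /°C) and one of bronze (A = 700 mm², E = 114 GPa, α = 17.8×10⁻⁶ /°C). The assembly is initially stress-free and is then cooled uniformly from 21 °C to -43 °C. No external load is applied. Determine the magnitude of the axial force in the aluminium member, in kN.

Both members must finish at the same length. With the larger α, the aluminium tends to over-contract; the plates restrain it, putting the aluminium in tension and the bronze in compression. With no external load the two internal forces are equal and opposite, magnitude P.
Equating the net (thermal + elastic) strains gives |α₁ − α₂|·ΔT = P·[1/(A₁E₁) + 1/(A₂E₂)].
|α₁ − α₂|·ΔT = 4.2×10⁻⁶ × 64 = 0.0002688.
1/(A₁E₁) + 1/(A₂E₂) = 1/(775×72×10³) + 1/(700×114×10³) = 3.045×10⁻⁸ N⁻¹.
So P = 0.0002688 / 3.045×10⁻⁸ = 8.827 kN.

P ≈ 8.83 kN (tensile in the aluminium)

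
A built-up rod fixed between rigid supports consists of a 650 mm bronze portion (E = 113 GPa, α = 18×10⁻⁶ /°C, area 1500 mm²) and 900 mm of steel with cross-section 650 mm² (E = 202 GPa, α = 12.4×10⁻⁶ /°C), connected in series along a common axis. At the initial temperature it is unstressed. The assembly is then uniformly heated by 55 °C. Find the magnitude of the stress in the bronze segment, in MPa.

With the walls removed the bar would change length by δ_free = Σ αᵢΔT Lᵢ = 18×10⁻⁶×55×650 + 12.4×10⁻⁶×55×900 = 1.257 mm.
Since the ends are fixed, an axial force P builds up, equal in every segment, with P · Σ Lᵢ/(AᵢEᵢ) = δ_free.
The series flexibility is Σ Lᵢ/(AᵢEᵢ) = 650/(1500×113×10³) + 900/(650×202×10³) = 1.069×10⁻⁵ mm/N.
P = 1.257 / 1.069×10⁻⁵ = 117600 N = 117.6 kN, compressive.
σ_{bronze} = P / A = 117600 / 1500 = 78.41 MPa.

σ ≈ 78.4 MPa (compressive)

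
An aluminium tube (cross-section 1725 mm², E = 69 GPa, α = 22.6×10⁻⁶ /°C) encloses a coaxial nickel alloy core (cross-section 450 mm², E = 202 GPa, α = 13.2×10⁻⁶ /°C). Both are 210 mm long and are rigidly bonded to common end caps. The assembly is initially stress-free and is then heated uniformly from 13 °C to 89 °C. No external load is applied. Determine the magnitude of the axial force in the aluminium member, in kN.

P ≈ 36.8 kN (compressive in the aluminium)

Equilibrium of a rigid end plate with no external load gives equal and opposite internal forces ±P in the two members. Since α_{aluminium} > α_{nickel alloy}, heating drives the aluminium into compression and the nickel alloy into tension.
Setting the final lengths equal and cancelling L: (α₁ − α₂)ΔT = P/(A₁E₁) + P/(A₂E₂).
|α₁ − α₂|·ΔT = 9.4×10⁻⁶ × 76 = 0.0007144.
1/(A₁E₁) + 1/(A₂E₂) = 1/(1725×69×10³) + 1/(450×202×10³) = 1.94×10⁻⁸ N⁻¹.
So P = 0.0007144 / 1.94×10⁻⁸ = 36.82 kN.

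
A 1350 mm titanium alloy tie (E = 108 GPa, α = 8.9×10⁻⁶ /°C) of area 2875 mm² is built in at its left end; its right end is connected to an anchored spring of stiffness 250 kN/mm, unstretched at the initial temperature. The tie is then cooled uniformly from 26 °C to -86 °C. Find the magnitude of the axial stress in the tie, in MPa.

σ ≈ 56.1 MPa (tensile)

The unrestrained thermal change is αΔT L = 8.9×10⁻⁶ × 112 × 1350 = 1.346 mm.
With a force P in the spring, the elastic change of the tie is PL/(AE) and that of the spring is P/k; compatibility requires their sum to equal δ_free.
So P = δ_free / [L/(AE) + 1/k] = 1.346 / [ 1350/(2875×108×10³) + 1/(250×10³) ].
P = 1.346 / 8.348×10⁻⁶ = 161200 N.
σ = P/A = 161200/2875 = 56.07 MPa.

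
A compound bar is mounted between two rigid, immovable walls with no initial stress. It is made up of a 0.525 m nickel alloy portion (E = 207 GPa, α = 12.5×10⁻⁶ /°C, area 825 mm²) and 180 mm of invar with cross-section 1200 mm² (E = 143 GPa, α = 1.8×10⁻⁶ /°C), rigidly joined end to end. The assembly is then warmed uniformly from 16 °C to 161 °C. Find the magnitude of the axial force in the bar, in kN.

P ≈ 242 kN (compressive)

If the supports were absent, the total length change would be Σ αᵢΔT Lᵢ = 12.5×10⁻⁶×145×525 + 1.8×10⁻⁶×145×180 = 0.9985 mm.
Since the ends are fixed, an axial force P builds up, equal in every segment, with P · Σ Lᵢ/(AᵢEᵢ) = δ_free.
Σ Lᵢ/(AᵢEᵢ) = 525/(825×207×10³) + 180/(1200×143×10³) = 4.123×10⁻⁶ mm/N.
So P = 0.9985 / 4.123×10⁻⁶ = 242.2 kN, compressive.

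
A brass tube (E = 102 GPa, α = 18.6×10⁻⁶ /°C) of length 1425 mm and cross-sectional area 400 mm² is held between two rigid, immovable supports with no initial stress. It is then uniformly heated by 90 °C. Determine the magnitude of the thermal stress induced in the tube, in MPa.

With length fixed, the mechanical strain must cancel the thermal strain αΔT = 18.6×10⁻⁶ × 90 = 1674×10⁻⁶.
σ = EαΔT = 102×10³ × 18.6×10⁻⁶ × 90 = 170.7 MPa (compressive; the tube is trying to expand).

σ ≈ 171 MPa (compressive)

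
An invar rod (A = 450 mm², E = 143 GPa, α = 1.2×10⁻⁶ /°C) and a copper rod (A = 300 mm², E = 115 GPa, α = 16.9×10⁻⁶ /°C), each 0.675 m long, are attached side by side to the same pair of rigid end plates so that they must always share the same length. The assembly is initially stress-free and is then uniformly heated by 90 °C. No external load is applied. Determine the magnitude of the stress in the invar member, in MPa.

σ ≈ 70.5 MPa (tensile)

The copper has the larger α, so on heating it would change length more than the invar if both were free. The rigid plates force a common final length, so the copper is put into compression and the invar into tension, with equal and opposite forces P (no external load).
Equating the net (thermal + elastic) strains gives |α₁ − α₂|·ΔT = P·[1/(A₁E₁) + 1/(A₂E₂)].
|α₁ − α₂|·ΔT = 15.7×10⁻⁶ × 90 = 0.001413.
1/(A₁E₁) + 1/(A₂E₂) = 1/(450×143×10³) + 1/(300×115×10³) = 4.453×10⁻⁸ N⁻¹.
So P = 0.001413 / 4.453×10⁻⁸ = 31.73 kN.
σ_{invar} = P/A₁ = 31730/450 = 70.52 MPa, tensile.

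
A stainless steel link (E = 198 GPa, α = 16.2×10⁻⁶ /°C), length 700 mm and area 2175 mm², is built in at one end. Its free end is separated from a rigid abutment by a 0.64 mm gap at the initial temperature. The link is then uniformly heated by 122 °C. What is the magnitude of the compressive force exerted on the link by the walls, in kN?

Unrestrained expansion: δ_free = αΔT L = 16.2×10⁻⁶ × 122 × 700 = 1.383 mm.
The gap closes (δ_free > 0.64 mm) and the wall then resists a further 1.383 − 0.64 = 0.7435 mm of expansion.
So σ = E(δ_free − g)/L = 198×10³ × 0.7435/700 = 210.3 MPa.
P = σA = 210.3 × 2175 = 457.4 kN.

P ≈ 457 kN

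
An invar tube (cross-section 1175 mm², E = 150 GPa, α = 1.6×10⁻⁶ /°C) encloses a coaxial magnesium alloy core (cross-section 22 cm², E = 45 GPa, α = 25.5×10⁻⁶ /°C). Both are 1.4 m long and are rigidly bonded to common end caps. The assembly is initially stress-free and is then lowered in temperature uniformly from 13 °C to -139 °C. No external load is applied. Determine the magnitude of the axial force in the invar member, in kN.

P ≈ 230 kN (compressive in the invar)

Equilibrium of a rigid end plate with no external load gives equal and opposite internal forces ±P in the two members. Since α_{magnesium alloy} > α_{invar}, cooling drives the magnesium alloy into tension and the invar into compression.
Compatibility of the two members (thermal + elastic change equal): (α₁ − α₂)ΔT = P·[1/(A₁E₁) + 1/(A₂E₂)].
|α₁ − α₂|·ΔT = 23.9×10⁻⁶ × 152 = 0.003633.
1/(A₁E₁) + 1/(A₂E₂) = 1/(1175×150×10³) + 1/(2200×45×10³) = 1.577×10⁻⁸ N⁻¹.
P = 0.003633 / 1.577×10⁻⁸ = 230300 N = 230.3 kN.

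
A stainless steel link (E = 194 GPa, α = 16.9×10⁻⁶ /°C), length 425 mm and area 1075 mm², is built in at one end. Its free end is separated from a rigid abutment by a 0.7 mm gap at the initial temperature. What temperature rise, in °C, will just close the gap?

Contact occurs when the free expansion equals the gap: αΔT L = 0.7 mm.
So ΔT = g/(αL) = 0.7/(16.9×10⁻⁶ × 425) = 97.46 °C.

ΔT ≈ 97.5 °C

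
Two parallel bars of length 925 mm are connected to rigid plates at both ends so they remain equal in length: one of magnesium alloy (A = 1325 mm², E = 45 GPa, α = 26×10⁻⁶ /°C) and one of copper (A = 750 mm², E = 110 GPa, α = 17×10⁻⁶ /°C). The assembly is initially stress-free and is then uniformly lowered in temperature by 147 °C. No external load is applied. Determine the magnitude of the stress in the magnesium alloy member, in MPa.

σ ≈ 34.6 MPa (tensile)

Both members must finish at the same length. With the larger α, the magnesium alloy tends to over-contract; the plates restrain it, putting the magnesium alloy in tension and the copper in compression. With no external load the two internal forces are equal and opposite, magnitude P.
Setting the final lengths equal and cancelling L: (α₁ − α₂)ΔT = P/(A₁E₁) + P/(A₂E₂).
|α₁ − α₂|·ΔT = 9×10⁻⁶ × 147 = 0.001323.
1/(A₁E₁) + 1/(A₂E₂) = 1/(1325×45×10³) + 1/(750×110×10³) = 2.889×10⁻⁸ N⁻¹.
P = 0.001323 / 2.889×10⁻⁸ = 45790 N = 45.79 kN.
σ_{magnesium alloy} = P/A₁ = 45790/1325 = 34.56 MPa, tensile.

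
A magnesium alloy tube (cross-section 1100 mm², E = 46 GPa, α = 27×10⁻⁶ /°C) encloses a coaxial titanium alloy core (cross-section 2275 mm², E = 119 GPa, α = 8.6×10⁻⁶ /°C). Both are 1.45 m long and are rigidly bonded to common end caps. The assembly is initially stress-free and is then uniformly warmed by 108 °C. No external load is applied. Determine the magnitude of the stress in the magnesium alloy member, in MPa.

σ ≈ 77 MPa (compressive)

Equilibrium of a rigid end plate with no external load gives equal and opposite internal forces ±P in the two members. Since α_{magnesium alloy} > α_{titanium alloy}, heating drives the magnesium alloy into compression and the titanium alloy into tension.
Setting the final lengths equal and cancelling L: (α₁ − α₂)ΔT = P/(A₁E₁) + P/(A₂E₂).
|α₁ − α₂|·ΔT = 18.4×10⁻⁶ × 108 = 0.001987.
1/(A₁E₁) + 1/(A₂E₂) = 1/(1100×46×10³) + 1/(2275×119×10³) = 2.346×10⁻⁸ N⁻¹.
So P = 0.001987 / 2.346×10⁻⁸ = 84.72 kN.
σ_{magnesium alloy} = P/A₁ = 84720/1100 = 77.02 MPa, compressive.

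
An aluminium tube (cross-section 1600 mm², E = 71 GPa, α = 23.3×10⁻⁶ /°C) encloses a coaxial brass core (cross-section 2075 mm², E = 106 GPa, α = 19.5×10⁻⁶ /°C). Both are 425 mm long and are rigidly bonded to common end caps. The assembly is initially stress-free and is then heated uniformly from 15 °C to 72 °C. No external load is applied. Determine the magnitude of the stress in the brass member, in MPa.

The aluminium has the larger α, so on heating it would change length more than the brass if both were free. The rigid plates force a common final length, so the aluminium is put into compression and the brass into tension, with equal and opposite forces P (no external load).
Equating the net (thermal + elastic) strains gives |α₁ − α₂|·ΔT = P·[1/(A₁E₁) + 1/(A₂E₂)].
|α₁ − α₂|·ΔT = 3.8×10⁻⁶ × 57 = 0.0002166.
1/(A₁E₁) + 1/(A₂E₂) = 1/(1600×71×10³) + 1/(2075×106×10³) = 1.335×10⁻⁸ N⁻¹.
So P = 0.0002166 / 1.335×10⁻⁸ = 16.23 kN.
σ_{brass} = P/A₂ = 16230/2075 = 7.82 MPa, tensile.

σ ≈ 7.82 MPa (tensile)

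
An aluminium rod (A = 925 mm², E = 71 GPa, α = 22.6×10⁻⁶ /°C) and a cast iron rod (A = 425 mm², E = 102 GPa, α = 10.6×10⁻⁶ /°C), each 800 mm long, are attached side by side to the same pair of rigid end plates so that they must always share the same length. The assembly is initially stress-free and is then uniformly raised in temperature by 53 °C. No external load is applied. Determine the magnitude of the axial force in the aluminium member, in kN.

P ≈ 16.6 kN (compressive in the aluminium)

Both members must finish at the same length. With the larger α, the aluminium tends to over-expand; the plates restrain it, putting the aluminium in compression and the cast iron in tension. With no external load the two internal forces are equal and opposite, magnitude P.
Setting the final lengths equal and cancelling L: (α₁ − α₂)ΔT = P/(A₁E₁) + P/(A₂E₂).
|α₁ − α₂|·ΔT = 12×10⁻⁶ × 53 = 0.000636.
1/(A₁E₁) + 1/(A₂E₂) = 1/(925×71×10³) + 1/(425×102×10³) = 3.829×10⁻⁸ N⁻¹.
P = 0.000636 / 3.829×10⁻⁸ = 16610 N = 16.61 kN.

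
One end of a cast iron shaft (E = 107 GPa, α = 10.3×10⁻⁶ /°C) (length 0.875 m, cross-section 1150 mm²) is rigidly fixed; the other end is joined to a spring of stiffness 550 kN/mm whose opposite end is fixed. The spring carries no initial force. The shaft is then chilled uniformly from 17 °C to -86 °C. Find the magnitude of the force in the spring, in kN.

Free thermal contraction: δ_free = αΔT L = 10.3×10⁻⁶ × 103 × 875 = 0.9283 mm.
With a force P in the spring, the elastic change of the shaft is PL/(AE) and that of the spring is P/k; compatibility requires their sum to equal δ_free.
P [ L/(AE) + 1/k ] = δ_free → P [ 875/(1150×107×10³) + 1/(550×10³) ] = 0.9283.
P = 0.9283 / 8.929×10⁻⁶ = 104000 N.

P ≈ 104 kN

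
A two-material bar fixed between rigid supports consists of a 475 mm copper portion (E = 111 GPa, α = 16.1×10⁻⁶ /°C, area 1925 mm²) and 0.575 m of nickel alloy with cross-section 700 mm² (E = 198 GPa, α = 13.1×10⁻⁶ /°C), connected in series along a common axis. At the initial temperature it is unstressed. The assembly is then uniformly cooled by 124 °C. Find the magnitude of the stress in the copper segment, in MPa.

If the supports were absent, the total length change would be Σ αᵢΔT Lᵢ = 16.1×10⁻⁶×124×475 + 13.1×10⁻⁶×124×575 = 1.882 mm.
Since the ends are fixed, an axial force P builds up, equal in every segment, with P · Σ Lᵢ/(AᵢEᵢ) = δ_free.
Σ Lᵢ/(AᵢEᵢ) = 475/(1925×111×10³) + 575/(700×198×10³) = 6.372×10⁻⁶ mm/N.
So P = 1.882 / 6.372×10⁻⁶ = 295.4 kN, tensile.
σ_{copper} = P / A = 295400 / 1925 = 153.5 MPa.

σ ≈ 153 MPa (tensile)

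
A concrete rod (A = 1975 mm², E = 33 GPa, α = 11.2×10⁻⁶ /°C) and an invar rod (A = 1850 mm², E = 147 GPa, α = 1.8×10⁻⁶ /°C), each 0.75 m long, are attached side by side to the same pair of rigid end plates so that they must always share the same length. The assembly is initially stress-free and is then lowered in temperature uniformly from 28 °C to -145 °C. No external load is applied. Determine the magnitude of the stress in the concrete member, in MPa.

The concrete has the larger α, so on cooling it would change length more than the invar if both were free. The rigid plates force a common final length, so the concrete is put into tension and the invar into compression, with equal and opposite forces P (no external load).
Compatibility of the two members (thermal + elastic change equal): (α₁ − α₂)ΔT = P·[1/(A₁E₁) + 1/(A₂E₂)].
|α₁ − α₂|·ΔT = 9.4×10⁻⁶ × 173 = 0.001626.
1/(A₁E₁) + 1/(A₂E₂) = 1/(1975×33×10³) + 1/(1850×147×10³) = 1.902×10⁻⁸ N⁻¹.
So P = 0.001626 / 1.902×10⁻⁸ = 85.5 kN.
σ_{concrete} = P/A₁ = 85500/1975 = 43.29 MPa, tensile.

σ ≈ 43.3 MPa (tensile)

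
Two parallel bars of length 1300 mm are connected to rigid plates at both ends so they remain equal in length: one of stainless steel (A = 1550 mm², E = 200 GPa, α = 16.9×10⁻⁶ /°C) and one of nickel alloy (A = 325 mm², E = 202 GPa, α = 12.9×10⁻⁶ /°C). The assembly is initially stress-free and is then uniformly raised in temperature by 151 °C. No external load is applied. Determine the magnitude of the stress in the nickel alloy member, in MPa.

σ ≈ 101 MPa (tensile)

Both members must finish at the same length. With the larger α, the stainless steel tends to over-expand; the plates restrain it, putting the stainless steel in compression and the nickel alloy in tension. With no external load the two internal forces are equal and opposite, magnitude P.
Compatibility of the two members (thermal + elastic change equal): (α₁ − α₂)ΔT = P·[1/(A₁E₁) + 1/(A₂E₂)].
|α₁ − α₂|·ΔT = 4×10⁻⁶ × 151 = 0.000604.
1/(A₁E₁) + 1/(A₂E₂) = 1/(1550×200×10³) + 1/(325×202×10³) = 1.846×10⁻⁸ N⁻¹.
P = 0.000604 / 1.846×10⁻⁸ = 32720 N = 32.72 kN.
σ_{nickel alloy} = P/A₂ = 32720/325 = 100.7 MPa, tensile.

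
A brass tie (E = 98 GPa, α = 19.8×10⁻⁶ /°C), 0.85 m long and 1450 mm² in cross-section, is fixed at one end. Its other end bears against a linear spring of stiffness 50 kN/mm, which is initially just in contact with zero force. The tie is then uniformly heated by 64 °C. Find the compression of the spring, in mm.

δ ≈ 0.829 mm

If the spring were absent the tie would lengthen by αΔT L = 19.8×10⁻⁶ × 64 × 850 = 1.077 mm.
Let P be the compressive force at the spring. The tie shortens elastically by PL/(AE) and the spring compresses by P/k; together these equal δ_free.
So P = δ_free / [L/(AE) + 1/k] = 1.077 / [ 850/(1450×98×10³) + 1/(50×10³) ].
P = 1.077 / 2.598×10⁻⁵ = 41460 N.
Spring compression = P/k = 41460/(50×10³) = 0.8291 mm.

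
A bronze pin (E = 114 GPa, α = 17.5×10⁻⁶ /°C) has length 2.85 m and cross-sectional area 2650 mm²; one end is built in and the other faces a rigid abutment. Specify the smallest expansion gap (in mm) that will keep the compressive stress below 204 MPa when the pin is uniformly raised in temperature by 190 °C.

Free expansion if unrestrained: δ_free = αΔT L = 17.5×10⁻⁶ × 190 × 2850 = 9.476 mm.
A stress of 204 MPa corresponds to the wall pushing the pin back by σL/E = 204×2850/(114×10³) = 5.1 mm.
So the gap has to take up the difference, g_min = δ_free − σL/E = 9.476 − 5.1 = 4.376 mm.

g ≈ 4.38 mm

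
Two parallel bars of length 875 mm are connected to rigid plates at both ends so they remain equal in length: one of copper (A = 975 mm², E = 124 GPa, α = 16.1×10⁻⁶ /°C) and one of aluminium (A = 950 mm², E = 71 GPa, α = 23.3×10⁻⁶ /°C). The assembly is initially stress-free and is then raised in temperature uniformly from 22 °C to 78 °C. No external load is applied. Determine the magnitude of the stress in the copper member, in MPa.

σ ≈ 17.9 MPa (tensile)

Equilibrium of a rigid end plate with no external load gives equal and opposite internal forces ±P in the two members. Since α_{aluminium} > α_{copper}, heating drives the aluminium into compression and the copper into tension.
Equating the net (thermal + elastic) strains gives |α₁ − α₂|·ΔT = P·[1/(A₁E₁) + 1/(A₂E₂)].
|α₁ − α₂|·ΔT = 7.2×10⁻⁶ × 56 = 0.0004032.
1/(A₁E₁) + 1/(A₂E₂) = 1/(975×124×10³) + 1/(950×71×10³) = 2.31×10⁻⁸ N⁻¹.
P = 0.0004032 / 2.31×10⁻⁸ = 17460 N = 17.46 kN.
σ_{copper} = P/A₁ = 17460/975 = 17.9 MPa, tensile.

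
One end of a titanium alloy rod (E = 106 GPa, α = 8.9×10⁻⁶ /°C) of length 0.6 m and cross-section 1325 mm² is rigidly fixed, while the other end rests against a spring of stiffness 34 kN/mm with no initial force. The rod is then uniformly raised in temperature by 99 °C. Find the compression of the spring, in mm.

If the spring were absent the rod would lengthen by αΔT L = 8.9×10⁻⁶ × 99 × 600 = 0.5287 mm.
Let P be the compressive force at the spring. The rod shortens elastically by PL/(AE) and the spring compresses by P/k; together these equal δ_free.
P [ L/(AE) + 1/k ] = δ_free → P [ 600/(1325×106×10³) + 1/(34×10³) ] = 0.5287.
P = 0.5287 / 3.368×10⁻⁵ = 15690 N.
Spring compression = P/k = 15690/(34×10³) = 0.4616 mm.

δ ≈ 0.462 mm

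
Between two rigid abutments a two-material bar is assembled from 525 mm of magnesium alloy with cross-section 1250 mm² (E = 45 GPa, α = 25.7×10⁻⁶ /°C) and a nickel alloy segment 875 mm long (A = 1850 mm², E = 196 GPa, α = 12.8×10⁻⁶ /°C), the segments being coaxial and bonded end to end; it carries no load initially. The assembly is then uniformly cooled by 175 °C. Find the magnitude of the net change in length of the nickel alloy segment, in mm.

If the supports were absent, the total length change would be Σ αᵢΔT Lᵢ = 25.7×10⁻⁶×175×525 + 12.8×10⁻⁶×175×875 = 4.321 mm.
The rigid supports impose zero overall length change; the single axial force P common to all segments must satisfy P Σ Lᵢ/(AᵢEᵢ) = δ_free.
The series flexibility is Σ Lᵢ/(AᵢEᵢ) = 525/(1250×45×10³) + 875/(1850×196×10³) = 1.175×10⁻⁵ mm/N.
So P = 4.321 / 1.175×10⁻⁵ = 367.9 kN, tensile.
For the nickel alloy segment, free thermal change = 12.8×10⁻⁶×175×875 = 1.96 mm and elastic change from P = 367900×875/(1850×196×10³) = 0.8877 mm; these oppose, so the net change is 1.07 mm (segment shortens).

|ΔL| ≈ 1.07 mm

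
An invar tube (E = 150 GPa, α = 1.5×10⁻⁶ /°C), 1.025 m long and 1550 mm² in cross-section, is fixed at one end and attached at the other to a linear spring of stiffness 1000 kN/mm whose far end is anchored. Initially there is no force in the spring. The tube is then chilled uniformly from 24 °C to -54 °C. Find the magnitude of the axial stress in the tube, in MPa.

σ ≈ 14.3 MPa (tensile)

The unrestrained thermal change is αΔT L = 1.5×10⁻⁶ × 78 × 1025 = 0.1199 mm.
With a force P in the spring, the elastic change of the tube is PL/(AE) and that of the spring is P/k; compatibility requires their sum to equal δ_free.
P [ L/(AE) + 1/k ] = δ_free → P [ 1025/(1550×150×10³) + 1/(1000×10³) ] = 0.1199.
P = 0.1199 / 5.409×10⁻⁶ = 22170 N.
σ = P/A = 22170/1550 = 14.31 MPa.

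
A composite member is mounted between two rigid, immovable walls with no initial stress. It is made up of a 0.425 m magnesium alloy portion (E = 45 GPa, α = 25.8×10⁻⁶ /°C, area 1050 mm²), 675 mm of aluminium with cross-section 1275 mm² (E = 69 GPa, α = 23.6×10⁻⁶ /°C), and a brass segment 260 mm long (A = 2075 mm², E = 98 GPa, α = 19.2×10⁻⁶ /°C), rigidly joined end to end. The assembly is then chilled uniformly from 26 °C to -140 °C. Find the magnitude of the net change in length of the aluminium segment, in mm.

If the supports were absent, the total length change would be Σ αᵢΔT Lᵢ = 25.8×10⁻⁶×166×425 + 23.6×10⁻⁶×166×675 + 19.2×10⁻⁶×166×260 = 5.293 mm.
Since the ends are fixed, an axial force P builds up, equal in every segment, with P · Σ Lᵢ/(AᵢEᵢ) = δ_free.
Σ Lᵢ/(AᵢEᵢ) = 425/(1050×45×10³) + 675/(1275×69×10³) + 260/(2075×98×10³) = 1.795×10⁻⁵ mm/N.
So P = 5.293 / 1.795×10⁻⁵ = 295 kN, tensile.
For the aluminium segment, free thermal change = 23.6×10⁻⁶×166×675 = 2.644 mm and elastic change from P = 295000×675/(1275×69×10³) = 2.263 mm; these oppose, so the net change is 0.381 mm (segment shortens).

|ΔL| ≈ 0.381 mm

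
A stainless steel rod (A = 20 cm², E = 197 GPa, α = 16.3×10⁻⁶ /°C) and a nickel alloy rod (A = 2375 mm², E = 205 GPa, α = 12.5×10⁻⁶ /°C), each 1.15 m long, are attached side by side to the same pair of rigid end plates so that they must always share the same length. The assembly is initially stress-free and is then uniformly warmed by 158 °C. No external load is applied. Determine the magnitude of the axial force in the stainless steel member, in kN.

P ≈ 131 kN (compressive in the stainless steel)

Equilibrium of a rigid end plate with no external load gives equal and opposite internal forces ±P in the two members. Since α_{stainless steel} > α_{nickel alloy}, heating drives the stainless steel into compression and the nickel alloy into tension.
Setting the final lengths equal and cancelling L: (α₁ − α₂)ΔT = P/(A₁E₁) + P/(A₂E₂).
|α₁ − α₂|·ΔT = 3.8×10⁻⁶ × 158 = 0.0006004.
1/(A₁E₁) + 1/(A₂E₂) = 1/(2000×197×10³) + 1/(2375×205×10³) = 4.592×10⁻⁹ N⁻¹.
So P = 0.0006004 / 4.592×10⁻⁹ = 130.7 kN.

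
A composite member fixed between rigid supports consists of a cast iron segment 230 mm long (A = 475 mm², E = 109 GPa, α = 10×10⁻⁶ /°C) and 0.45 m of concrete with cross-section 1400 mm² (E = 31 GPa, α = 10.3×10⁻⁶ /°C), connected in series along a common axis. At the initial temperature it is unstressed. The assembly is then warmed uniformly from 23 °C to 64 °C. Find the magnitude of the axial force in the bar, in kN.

P ≈ 19.2 kN (compressive)

If the supports were absent, the total length change would be Σ αᵢΔT Lᵢ = 10×10⁻⁶×41×230 + 10.3×10⁻⁶×41×450 = 0.2843 mm.
The rigid supports impose zero overall length change; the single axial force P common to all segments must satisfy P Σ Lᵢ/(AᵢEᵢ) = δ_free.
Σ Lᵢ/(AᵢEᵢ) = 230/(475×109×10³) + 450/(1400×31×10³) = 1.481×10⁻⁵ mm/N.
So P = 0.2843 / 1.481×10⁻⁵ = 19.2 kN, compressive.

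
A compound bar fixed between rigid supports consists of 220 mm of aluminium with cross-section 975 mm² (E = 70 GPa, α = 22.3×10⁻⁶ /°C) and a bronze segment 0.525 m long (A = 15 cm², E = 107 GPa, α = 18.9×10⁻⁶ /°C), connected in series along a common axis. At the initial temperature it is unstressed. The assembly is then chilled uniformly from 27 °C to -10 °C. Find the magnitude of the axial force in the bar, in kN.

With the walls removed the bar would change length by δ_free = Σ αᵢΔT Lᵢ = 22.3×10⁻⁶×37×220 + 18.9×10⁻⁶×37×525 = 0.5487 mm.
The walls prevent any net length change, so an axial force P (same in every segment) develops. Compatibility: P · Σ Lᵢ/(AᵢEᵢ) = δ_free.
Σ Lᵢ/(AᵢEᵢ) = 220/(975×70×10³) + 525/(1500×107×10³) = 6.494×10⁻⁶ mm/N.
Hence P = δ_free / Σ(L/AE) = 0.5487/6.494×10⁻⁶ = 84.48 kN (tensile).

P ≈ 84.5 kN (tensile)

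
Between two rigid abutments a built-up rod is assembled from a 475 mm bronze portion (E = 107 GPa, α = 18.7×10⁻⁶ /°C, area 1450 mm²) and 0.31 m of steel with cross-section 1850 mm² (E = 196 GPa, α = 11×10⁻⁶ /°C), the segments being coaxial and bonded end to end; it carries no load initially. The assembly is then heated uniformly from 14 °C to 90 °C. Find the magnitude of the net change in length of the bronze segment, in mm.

With the walls removed the bar would change length by δ_free = Σ αᵢΔT Lᵢ = 18.7×10⁻⁶×76×475 + 11×10⁻⁶×76×310 = 0.9342 mm.
The rigid supports impose zero overall length change; the single axial force P common to all segments must satisfy P Σ Lᵢ/(AᵢEᵢ) = δ_free.
The series flexibility is Σ Lᵢ/(AᵢEᵢ) = 475/(1450×107×10³) + 310/(1850×196×10³) = 3.916×10⁻⁶ mm/N.
So P = 0.9342 / 3.916×10⁻⁶ = 238.5 kN, compressive.
For the bronze segment, free thermal change = 18.7×10⁻⁶×76×475 = 0.6751 mm and elastic change from P = 238500×475/(1450×107×10³) = 0.7303 mm; these oppose, so the net change is 0.0552 mm (segment shortens).

|ΔL| ≈ 0.0552 mm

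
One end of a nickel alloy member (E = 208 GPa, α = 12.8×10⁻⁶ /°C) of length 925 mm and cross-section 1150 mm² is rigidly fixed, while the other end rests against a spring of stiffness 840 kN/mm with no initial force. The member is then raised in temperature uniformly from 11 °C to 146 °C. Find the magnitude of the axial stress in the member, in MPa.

σ ≈ 275 MPa (compressive)

Free thermal expansion: δ_free = αΔT L = 12.8×10⁻⁶ × 135 × 925 = 1.598 mm.
Let P be the compressive force at the spring. The member shortens elastically by PL/(AE) and the spring compresses by P/k; together these equal δ_free.
P [ L/(AE) + 1/k ] = δ_free → P [ 925/(1150×208×10³) + 1/(840×10³) ] = 1.598.
P = 1.598 / 5.058×10⁻⁶ = 316000 N.
σ = P/A = 316000/1150 = 274.8 MPa.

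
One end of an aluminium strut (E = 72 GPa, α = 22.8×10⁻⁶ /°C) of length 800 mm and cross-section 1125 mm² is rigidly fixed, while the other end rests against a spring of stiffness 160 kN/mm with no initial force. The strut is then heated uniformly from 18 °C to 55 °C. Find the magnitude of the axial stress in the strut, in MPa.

The unrestrained thermal change is αΔT L = 22.8×10⁻⁶ × 37 × 800 = 0.6749 mm.
Let P be the compressive force at the spring. The strut shortens elastically by PL/(AE) and the spring compresses by P/k; together these equal δ_free.
So P = δ_free / [L/(AE) + 1/k] = 0.6749 / [ 800/(1125×72×10³) + 1/(160×10³) ].
P = 0.6749 / 1.613×10⁻⁵ = 41850 N.
σ = P/A = 41850/1125 = 37.2 MPa.

σ ≈ 37.2 MPa (compressive)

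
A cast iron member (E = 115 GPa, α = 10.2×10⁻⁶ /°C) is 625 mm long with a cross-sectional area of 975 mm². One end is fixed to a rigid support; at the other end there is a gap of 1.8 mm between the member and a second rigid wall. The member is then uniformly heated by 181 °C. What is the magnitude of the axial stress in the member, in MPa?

Free thermal elongation = αΔT L = 10.2×10⁻⁶ × 181 × 625 = 1.154 mm.
Since δ_free = 1.15 mm is less than the 1.8 mm gap, the member never touches the wall. No axial force develops.

σ ≈ 0 MPa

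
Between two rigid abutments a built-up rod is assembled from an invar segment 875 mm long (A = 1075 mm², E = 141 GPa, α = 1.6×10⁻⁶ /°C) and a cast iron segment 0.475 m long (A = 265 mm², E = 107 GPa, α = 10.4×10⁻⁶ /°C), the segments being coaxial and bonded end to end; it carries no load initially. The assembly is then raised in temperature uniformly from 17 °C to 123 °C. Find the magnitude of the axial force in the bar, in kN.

P ≈ 29.8 kN (compressive)

If the supports were absent, the total length change would be Σ αᵢΔT Lᵢ = 1.6×10⁻⁶×106×875 + 10.4×10⁻⁶×106×475 = 0.672 mm.
Since the ends are fixed, an axial force P builds up, equal in every segment, with P · Σ Lᵢ/(AᵢEᵢ) = δ_free.
The series flexibility is Σ Lᵢ/(AᵢEᵢ) = 875/(1075×141×10³) + 475/(265×107×10³) = 2.252×10⁻⁵ mm/N.
P = 0.672 / 2.252×10⁻⁵ = 29840 N = 29.84 kN, compressive.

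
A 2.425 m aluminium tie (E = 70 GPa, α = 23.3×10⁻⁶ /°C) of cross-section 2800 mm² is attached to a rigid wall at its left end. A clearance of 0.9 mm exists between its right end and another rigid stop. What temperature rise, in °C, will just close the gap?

The gap closes when αΔT L = 0.9 mm, since the tie is still unstressed at that instant.
ΔT = 0.9 / (23.3×10⁻⁶ × 2425) = 15.93 °C.

ΔT ≈ 15.9 °C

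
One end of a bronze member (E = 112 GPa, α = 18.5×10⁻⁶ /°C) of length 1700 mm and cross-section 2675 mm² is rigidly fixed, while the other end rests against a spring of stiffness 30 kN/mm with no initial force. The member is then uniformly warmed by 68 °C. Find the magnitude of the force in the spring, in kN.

P ≈ 54.8 kN

The unrestrained thermal change is αΔT L = 18.5×10⁻⁶ × 68 × 1700 = 2.139 mm.
Let P be the compressive force at the spring. The member shortens elastically by PL/(AE) and the spring compresses by P/k; together these equal δ_free.
So P = δ_free / [L/(AE) + 1/k] = 2.139 / [ 1700/(2675×112×10³) + 1/(30×10³) ].
P = 2.139 / 3.901×10⁻⁵ = 54830 N.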